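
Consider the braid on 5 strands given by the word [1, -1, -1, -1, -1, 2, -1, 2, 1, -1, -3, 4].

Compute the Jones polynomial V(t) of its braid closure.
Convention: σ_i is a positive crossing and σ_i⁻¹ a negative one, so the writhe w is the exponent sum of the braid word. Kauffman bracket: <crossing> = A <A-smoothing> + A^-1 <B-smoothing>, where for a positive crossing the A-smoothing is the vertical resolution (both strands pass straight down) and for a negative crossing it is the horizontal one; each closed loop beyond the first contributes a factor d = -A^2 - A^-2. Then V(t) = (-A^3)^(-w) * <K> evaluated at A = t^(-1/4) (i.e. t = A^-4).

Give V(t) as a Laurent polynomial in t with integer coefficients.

t - 1 + 2*t^-1 - 2*t^-2 + 2*t^-3 - 2*t^-4 + t^-5

Derivation:
The presented braid s1 s1^-1 s1^-1 s1^-1 s1^-1 s2 s1^-1 s2 s1 s1^-1 s3^-1 s4 on 5 strands reduces by inverse Markov moves (closure unchanged at each step):
  Destabilize: the word has the form β·s4 where s4 occurs only as the final letter (β ∈ B_4); drop it and the last strand → 4 strands.
  Destabilize: the word has the form β·s3^-1 where s3^-1 occurs only as the final letter (β ∈ B_3); drop it and the last strand → 3 strands.
  Deconjugate: the word is γ·β·γ⁻¹ with γ = s1 s1^-1 (prefix) and γ⁻¹ = s1 s1^-1 (suffix); strip both.
Reduced to β = s1^-1 s1^-1 s1^-1 s2 s1^-1 s2 on 3 strands, 6 crossings.
Compute on β:
Braid: s1^-1 s1^-1 s1^-1 s2 s1^-1 s2 on 3 strands, 6 crossings.
Writhe w = (#positive) - (#negative) = 2 - 4 = -2.
Enumerate smoothing states for the bracket polynomial. There are 2^6 = 64 states.
Each crossing splits two ways (0=vertical, 1=horizontal). The state's weight is A^(#A-smoothings - #B-smoothings) * d^(loops - 1).
Tabulate the states by total A-exponent and number of loops L (A-exp: L × count):
  A^6: L=5 ×1
  A^4: L=4 ×6
  A^2: L=3 ×15
  A^0: L=2 ×19, L=4 ×1
  A^-2: L=1 ×11, L=3 ×4
  A^-4: L=2 ×6
  A^-6: L=3 ×1
Each group contributes A^e * Σ count * d^(L-1):
Powers of d = -A^2 - A^-2: d^2 = A^4 + 2 + A^-4; d^3 = -A^6 - 3*A^2 - 3*A^-2 - A^-6; d^4 = A^8 + 4*A^4 + 6 + 4*A^-4 + A^-8.
  A^6 * (d^4) = A^14 + 4*A^10 + 6*A^6 + 4*A^2 + A^-2
  A^4 * (6*d^3) = -6*A^10 - 18*A^6 - 18*A^2 - 6*A^-2
  A^2 * (15*d^2) = 15*A^6 + 30*A^2 + 15*A^-2
  A^0 * (19*d + d^3) = -A^6 - 22*A^2 - 22*A^-2 - A^-6
  A^-2 * (11 + 4*d^2) = 4*A^2 + 19*A^-2 + 4*A^-6
  A^-4 * (6*d) = -6*A^-2 - 6*A^-6
  A^-6 * (d^2) = A^-2 + 2*A^-6 + A^-10
Summing the groups: <K> = A^14 - 2*A^10 + 2*A^6 - 2*A^2 + 2*A^-2 - A^-6 + A^-10
Normalise by the writhe: (-A^3)^(-w) = (-A^3)^(2) = A^6, so f(A) = A^6 * <K> = A^20 - 2*A^16 + 2*A^12 - 2*A^8 + 2*A^4 - 1 + A^-4.
Substitute A = t^(-1/4), i.e. A^e → t^(-e/4): V(t) = t - 1 + 2*t^-1 - 2*t^-2 + 2*t^-3 - 2*t^-4 + t^-5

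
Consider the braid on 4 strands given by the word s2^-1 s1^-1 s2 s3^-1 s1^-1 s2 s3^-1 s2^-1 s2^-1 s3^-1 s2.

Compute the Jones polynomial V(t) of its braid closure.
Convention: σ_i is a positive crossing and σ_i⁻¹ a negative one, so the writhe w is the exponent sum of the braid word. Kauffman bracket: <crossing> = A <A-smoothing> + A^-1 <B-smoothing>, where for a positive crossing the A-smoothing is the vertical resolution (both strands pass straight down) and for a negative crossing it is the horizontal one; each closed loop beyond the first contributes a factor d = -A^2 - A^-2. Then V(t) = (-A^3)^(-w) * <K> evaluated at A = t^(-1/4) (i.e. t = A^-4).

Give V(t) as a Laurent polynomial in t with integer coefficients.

2*t^-1 - 3*t^-2 + 4*t^-3 - 4*t^-4 + 4*t^-5 - 3*t^-6 + 2*t^-7 - t^-8

Derivation:
The presented braid s2^-1 s1^-1 s2 s3^-1 s1^-1 s2 s3^-1 s2^-1 s2^-1 s3^-1 s2 on 4 strands reduces by inverse Markov moves (closure unchanged at each step):
  Deconjugate: the word is γ·β·γ⁻¹ with γ = s2^-1 (prefix) and γ⁻¹ = s2 (suffix); strip both.
Reduced to β = s1^-1 s2 s3^-1 s1^-1 s2 s3^-1 s2^-1 s2^-1 s3^-1 on 4 strands, 9 crossings.
Compute on β:
Braid: s1^-1 s2 s3^-1 s1^-1 s2 s3^-1 s2^-1 s2^-1 s3^-1 on 4 strands, 9 crossings.
Writhe w = (#positive) - (#negative) = 2 - 7 = -5.
Enumerate smoothing states for the bracket polynomial. There are 2^9 = 512 states.
Smooth each crossing (0=||, 1=⌣⌢); contribution A^(Σ sign_k(1-2s_k)) * d^(L-1).
Tabulate the states by total A-exponent and number of loops L (A-exp: L × count):
  A^9: L=5 ×1
  A^7: L=4 ×9
  A^5: L=3 ×33, L=5 ×3
  A^3: L=2 ×59, L=4 ×25
  A^1: L=1 ×42, L=3 ×80, L=5 ×4
  A^-1: L=2 ×93, L=4 ×33
  A^-3: L=1 ×19, L=3 ×58, L=5 ×7
  A^-5: L=2 ×19, L=4 ×16, L=6 ×1
  A^-7: L=3 ×7, L=5 ×2
  A^-9: L=4 ×1
Each group contributes A^e * Σ count * d^(L-1):
Powers of d = -A^2 - A^-2: d^2 = A^4 + 2 + A^-4; d^3 = -A^6 - 3*A^2 - 3*A^-2 - A^-6; d^4 = A^8 + 4*A^4 + 6 + 4*A^-4 + A^-8; d^5 = -A^10 - 5*A^6 - 10*A^2 - 10*A^-2 - 5*A^-6 - A^-10.
  A^9 * (d^4) = A^17 + 4*A^13 + 6*A^9 + 4*A^5 + A
  A^7 * (9*d^3) = -9*A^13 - 27*A^9 - 27*A^5 - 9*A
  A^5 * (33*d^2 + 3*d^4) = 3*A^13 + 45*A^9 + 84*A^5 + 45*A + 3*A^-3
  A^3 * (59*d + 25*d^3) = -25*A^9 - 134*A^5 - 134*A - 25*A^-3
  A^1 * (42 + 80*d^2 + 4*d^4) = 4*A^9 + 96*A^5 + 226*A + 96*A^-3 + 4*A^-7
  A^-1 * (93*d + 33*d^3) = -33*A^5 - 192*A - 192*A^-3 - 33*A^-7
  A^-3 * (19 + 58*d^2 + 7*d^4) = 7*A^5 + 86*A + 177*A^-3 + 86*A^-7 + 7*A^-11
  A^-5 * (19*d + 16*d^3 + d^5) = -A^5 - 21*A - 77*A^-3 - 77*A^-7 - 21*A^-11 - A^-15
  A^-7 * (7*d^2 + 2*d^4) = 2*A + 15*A^-3 + 26*A^-7 + 15*A^-11 + 2*A^-15
  A^-9 * (d^3) = -A^-3 - 3*A^-7 - 3*A^-11 - A^-15
Summing the groups: <K> = A^17 - 2*A^13 + 3*A^9 - 4*A^5 + 4*A - 4*A^-3 + 3*A^-7 - 2*A^-11
Normalise by the writhe: (-A^3)^(-w) = (-A^3)^(5) = -A^15, so f(A) = -A^15 * <K> = -A^32 + 2*A^28 - 3*A^24 + 4*A^20 - 4*A^16 + 4*A^12 - 3*A^8 + 2*A^4.
Substitute A = t^(-1/4), i.e. A^e → t^(-e/4): V(t) = 2*t^-1 - 3*t^-2 + 4*t^-3 - 4*t^-4 + 4*t^-5 - 3*t^-6 + 2*t^-7 - t^-8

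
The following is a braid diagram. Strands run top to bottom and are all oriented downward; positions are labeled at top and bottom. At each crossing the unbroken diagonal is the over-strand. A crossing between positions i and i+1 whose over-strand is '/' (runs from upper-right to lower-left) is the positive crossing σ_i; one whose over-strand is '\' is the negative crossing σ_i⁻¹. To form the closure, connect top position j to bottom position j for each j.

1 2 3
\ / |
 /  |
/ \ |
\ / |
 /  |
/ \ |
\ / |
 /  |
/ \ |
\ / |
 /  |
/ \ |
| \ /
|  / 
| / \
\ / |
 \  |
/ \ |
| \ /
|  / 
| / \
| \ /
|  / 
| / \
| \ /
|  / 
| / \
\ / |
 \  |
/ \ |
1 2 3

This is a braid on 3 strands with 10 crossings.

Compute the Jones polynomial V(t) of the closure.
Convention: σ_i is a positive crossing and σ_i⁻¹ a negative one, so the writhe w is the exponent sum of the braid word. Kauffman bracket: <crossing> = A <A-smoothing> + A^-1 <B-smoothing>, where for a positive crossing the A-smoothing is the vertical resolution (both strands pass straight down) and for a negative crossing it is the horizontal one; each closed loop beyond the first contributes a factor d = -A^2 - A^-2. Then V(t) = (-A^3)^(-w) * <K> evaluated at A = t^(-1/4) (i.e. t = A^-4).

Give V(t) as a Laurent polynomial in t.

-t^9 + 2*t^8 - 3*t^7 + 3*t^6 - 3*t^5 + 3*t^4 - t^3 + t^2

Derivation:
Reading the diagram top to bottom ('/'-over between positions i,i+1 = s_i, '\'-over = s_i^-1): braid word = s1 s1 s1 s1 s2 s1^-1 s2 s2 s2 s1^-1.
The presented braid s1 s1 s1 s1 s2 s1^-1 s2 s2 s2 s1^-1 on 3 strands reduces by inverse Markov moves (closure unchanged at each step):
  Deconjugate: the word is γ·β·γ⁻¹ with γ = s1 (prefix) and γ⁻¹ = s1^-1 (suffix); strip both.
Reduced to β = s1 s1 s1 s2 s1^-1 s2 s2 s2 on 3 strands, 8 crossings.
Compute on β:
Braid: s1 s1 s1 s2 s1^-1 s2 s2 s2 on 3 strands, 8 crossings.
Writhe w = (#positive) - (#negative) = 7 - 1 = 6.
State-sum expansion of <K>. There are 2^8 = 256 states.
Smooth each crossing (0=||, 1=⌣⌢); contribution A^(Σ sign_k(1-2s_k)) * d^(L-1).
Tabulate the states by total A-exponent and number of loops L (A-exp: L × count):
  A^8: L=2 ×1
  A^6: L=1 ×4, L=3 ×4
  A^4: L=2 ×25, L=4 ×3
  A^2: L=1 ×21, L=3 ×34, L=5 ×1
  A^0: L=2 ×48, L=4 ×22
  A^-2: L=3 ×49, L=5 ×7
  A^-4: L=4 ×27, L=6 ×1
  A^-6: L=5 ×8
  A^-8: L=6 ×1
Each group contributes A^e * Σ count * d^(L-1):
Powers of d = -A^2 - A^-2: d^2 = A^4 + 2 + A^-4; d^3 = -A^6 - 3*A^2 - 3*A^-2 - A^-6; d^4 = A^8 + 4*A^4 + 6 + 4*A^-4 + A^-8; d^5 = -A^10 - 5*A^6 - 10*A^2 - 10*A^-2 - 5*A^-6 - A^-10.
  A^8 * (d) = -A^10 - A^6
  A^6 * (4 + 4*d^2) = 4*A^10 + 12*A^6 + 4*A^2
  A^4 * (25*d + 3*d^3) = -3*A^10 - 34*A^6 - 34*A^2 - 3*A^-2
  A^2 * (21 + 34*d^2 + d^4) = A^10 + 38*A^6 + 95*A^2 + 38*A^-2 + A^-6
  A^0 * (48*d + 22*d^3) = -22*A^6 - 114*A^2 - 114*A^-2 - 22*A^-6
  A^-2 * (49*d^2 + 7*d^4) = 7*A^6 + 77*A^2 + 140*A^-2 + 77*A^-6 + 7*A^-10
  A^-4 * (27*d^3 + d^5) = -A^6 - 32*A^2 - 91*A^-2 - 91*A^-6 - 32*A^-10 - A^-14
  A^-6 * (8*d^4) = 8*A^2 + 32*A^-2 + 48*A^-6 + 32*A^-10 + 8*A^-14
  A^-8 * (d^5) = -A^2 - 5*A^-2 - 10*A^-6 - 10*A^-10 - 5*A^-14 - A^-18
Summing the groups: <K> = A^10 - A^6 + 3*A^2 - 3*A^-2 + 3*A^-6 - 3*A^-10 + 2*A^-14 - A^-18
Normalise by the writhe: (-A^3)^(-w) = (-A^3)^(-6) = A^-18, so f(A) = A^-18 * <K> = A^-8 - A^-12 + 3*A^-16 - 3*A^-20 + 3*A^-24 - 3*A^-28 + 2*A^-32 - A^-36.
Substitute A = t^(-1/4), i.e. A^e → t^(-e/4): V(t) = -t^9 + 2*t^8 - 3*t^7 + 3*t^6 - 3*t^5 + 3*t^4 - t^3 + t^2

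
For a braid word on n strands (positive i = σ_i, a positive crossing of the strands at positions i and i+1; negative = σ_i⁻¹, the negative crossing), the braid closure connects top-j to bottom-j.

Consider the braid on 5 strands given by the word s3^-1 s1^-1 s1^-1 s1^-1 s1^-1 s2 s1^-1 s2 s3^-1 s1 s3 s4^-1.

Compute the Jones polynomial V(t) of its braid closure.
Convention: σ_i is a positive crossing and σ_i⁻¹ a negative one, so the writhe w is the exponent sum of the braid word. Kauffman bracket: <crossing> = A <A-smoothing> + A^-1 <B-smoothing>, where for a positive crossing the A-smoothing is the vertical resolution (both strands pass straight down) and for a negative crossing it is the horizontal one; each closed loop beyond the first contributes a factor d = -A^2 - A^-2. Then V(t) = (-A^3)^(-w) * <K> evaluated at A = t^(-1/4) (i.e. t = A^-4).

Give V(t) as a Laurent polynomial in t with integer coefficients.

t - 1 + 2*t^-1 - 2*t^-2 + 2*t^-3 - 2*t^-4 + t^-5

Derivation:
The presented braid s3^-1 s1^-1 s1^-1 s1^-1 s1^-1 s2 s1^-1 s2 s3^-1 s1 s3 s4^-1 on 5 strands reduces by inverse Markov moves (closure unchanged at each step):
  Destabilize: the word has the form β·s4^-1 where s4^-1 occurs only as the final letter (β ∈ B_4); drop it and the last strand → 4 strands.
  Deconjugate: the word is γ·β·γ⁻¹ with γ = s3^-1 s1^-1 (prefix) and γ⁻¹ = s1 s3 (suffix); strip both.
  Destabilize: the word has the form β·s3^-1 where s3^-1 occurs only as the final letter (β ∈ B_3); drop it and the last strand → 3 strands.
Reduced to β = s1^-1 s1^-1 s1^-1 s2 s1^-1 s2 on 3 strands, 6 crossings.
Compute on β:
Braid: s1^-1 s1^-1 s1^-1 s2 s1^-1 s2 on 3 strands, 6 crossings.
Writhe w = (#positive) - (#negative) = 2 - 4 = -2.
Computing the Kauffman bracket via state sum. There are 2^6 = 64 states.
Smooth each crossing (0=||, 1=⌣⌢); contribution A^(Σ sign_k(1-2s_k)) * d^(L-1).
Tabulate the states by total A-exponent and number of loops L (A-exp: L × count):
  A^6: L=5 ×1
  A^4: L=4 ×6
  A^2: L=3 ×15
  A^0: L=2 ×19, L=4 ×1
  A^-2: L=1 ×11, L=3 ×4
  A^-4: L=2 ×6
  A^-6: L=3 ×1
Each group contributes A^e * Σ count * d^(L-1):
Powers of d = -A^2 - A^-2: d^2 = A^4 + 2 + A^-4; d^3 = -A^6 - 3*A^2 - 3*A^-2 - A^-6; d^4 = A^8 + 4*A^4 + 6 + 4*A^-4 + A^-8.
  A^6 * (d^4) = A^14 + 4*A^10 + 6*A^6 + 4*A^2 + A^-2
  A^4 * (6*d^3) = -6*A^10 - 18*A^6 - 18*A^2 - 6*A^-2
  A^2 * (15*d^2) = 15*A^6 + 30*A^2 + 15*A^-2
  A^0 * (19*d + d^3) = -A^6 - 22*A^2 - 22*A^-2 - A^-6
  A^-2 * (11 + 4*d^2) = 4*A^2 + 19*A^-2 + 4*A^-6
  A^-4 * (6*d) = -6*A^-2 - 6*A^-6
  A^-6 * (d^2) = A^-2 + 2*A^-6 + A^-10
Summing the groups: <K> = A^14 - 2*A^10 + 2*A^6 - 2*A^2 + 2*A^-2 - A^-6 + A^-10
Normalise by the writhe: (-A^3)^(-w) = (-A^3)^(2) = A^6, so f(A) = A^6 * <K> = A^20 - 2*A^16 + 2*A^12 - 2*A^8 + 2*A^4 - 1 + A^-4.
Substitute A = t^(-1/4), i.e. A^e → t^(-e/4): V(t) = t - 1 + 2*t^-1 - 2*t^-2 + 2*t^-3 - 2*t^-4 + t^-5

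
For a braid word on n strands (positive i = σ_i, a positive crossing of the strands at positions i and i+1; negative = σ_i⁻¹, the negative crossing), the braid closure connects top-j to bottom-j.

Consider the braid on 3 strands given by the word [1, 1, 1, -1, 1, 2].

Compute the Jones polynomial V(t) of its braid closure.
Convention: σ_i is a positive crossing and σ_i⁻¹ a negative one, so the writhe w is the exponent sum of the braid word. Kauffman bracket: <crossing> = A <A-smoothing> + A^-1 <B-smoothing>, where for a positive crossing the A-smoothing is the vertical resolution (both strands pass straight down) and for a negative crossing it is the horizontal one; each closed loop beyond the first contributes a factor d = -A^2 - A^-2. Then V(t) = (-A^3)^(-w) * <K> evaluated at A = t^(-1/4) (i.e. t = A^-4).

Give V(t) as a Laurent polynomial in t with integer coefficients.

First cancel adjacent σ_i σ_i⁻¹ pairs (Reidemeister II — same braid, same closure): s1 s1 s1 s1^-1 s1 s2 → s1 s1 s1 s2.
Braid: s1 s1 s1 s2 on 3 strands, 4 crossings.
Writhe w = (#positive) - (#negative) = 4 - 0 = 4.
State-sum expansion of <K>. There are 2^4 = 16 states.
For each crossing: s=0 is the vertical smoothing, s=1 horizontal. Crossing k contributes A^(sign_k * (1 - 2*s_k)); loop factor d = -A^2 - A^-2.
  state 0000: A-exp=+4, loops=3, term = A^4 * d^2
  state 0001: A-exp=+2, loops=2, term = A^2 * d^1
  state 0010: A-exp=+2, loops=2, term = A^2 * d^1
  state 0011: A-exp=+0, loops=1, term = A^0 * d^0
  state 0100: A-exp=+2, loops=2, term = A^2 * d^1
  state 0101: A-exp=+0, loops=1, term = A^0 * d^0
  state 0110: A-exp=+0, loops=3, term = A^0 * d^2
  state 0111: A-exp=-2, loops=2, term = A^-2 * d^1
  state 1000: A-exp=+2, loops=2, term = A^2 * d^1
  state 1001: A-exp=+0, loops=1, term = A^0 * d^0
  state 1010: A-exp=+0, loops=3, term = A^0 * d^2
  state 1011: A-exp=-2, loops=2, term = A^-2 * d^1
  state 1100: A-exp=+0, loops=3, term = A^0 * d^2
  state 1101: A-exp=-2, loops=2, term = A^-2 * d^1
  state 1110: A-exp=-2, loops=4, term = A^-2 * d^3
  state 1111: A-exp=-4, loops=3, term = A^-4 * d^2
Collect the terms by A-exponent (count of states per loop number):
Powers of d = -A^2 - A^-2: d^2 = A^4 + 2 + A^-4; d^3 = -A^6 - 3*A^2 - 3*A^-2 - A^-6.
  A^4 * (d^2) = A^8 + 2*A^4 + 1
  A^2 * (4*d) = -4*A^4 - 4
  A^0 * (3 + 3*d^2) = 3*A^4 + 9 + 3*A^-4
  A^-2 * (3*d + d^3) = -A^4 - 6 - 6*A^-4 - A^-8
  A^-4 * (d^2) = 1 + 2*A^-4 + A^-8
Summing the groups: <K> = A^8 + 1 - A^-4
Normalise by the writhe: (-A^3)^(-w) = (-A^3)^(-4) = A^-12, so f(A) = A^-12 * <K> = A^-4 + A^-12 - A^-16.
Substitute A = t^(-1/4), i.e. A^e → t^(-e/4): V(t) = -t^4 + t^3 + t

Answer: -t^4 + t^3 + t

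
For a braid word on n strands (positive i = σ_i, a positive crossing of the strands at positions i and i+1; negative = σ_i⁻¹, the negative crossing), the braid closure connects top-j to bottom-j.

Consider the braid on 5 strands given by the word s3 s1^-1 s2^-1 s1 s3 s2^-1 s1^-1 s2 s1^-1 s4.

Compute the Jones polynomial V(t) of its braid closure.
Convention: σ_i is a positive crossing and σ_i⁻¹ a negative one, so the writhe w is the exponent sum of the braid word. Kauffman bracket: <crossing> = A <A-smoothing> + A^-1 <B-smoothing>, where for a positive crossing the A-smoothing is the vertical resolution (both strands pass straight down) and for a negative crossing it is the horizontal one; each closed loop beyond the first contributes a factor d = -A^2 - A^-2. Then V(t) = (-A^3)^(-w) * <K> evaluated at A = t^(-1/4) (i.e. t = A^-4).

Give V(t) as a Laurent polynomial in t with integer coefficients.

The presented braid s3 s1^-1 s2^-1 s1 s3 s2^-1 s1^-1 s2 s1^-1 s4 on 5 strands reduces by inverse Markov moves (closure unchanged at each step):
  Destabilize: the word has the form β·s4 where s4 occurs only as the final letter (β ∈ B_4); drop it and the last strand → 4 strands.
Reduced to β = s3 s1^-1 s2^-1 s1 s3 s2^-1 s1^-1 s2 s1^-1 on 4 strands, 9 crossings.
Compute on β:
Braid: s3 s1^-1 s2^-1 s1 s3 s2^-1 s1^-1 s2 s1^-1 on 4 strands, 9 crossings.
Writhe w = (#positive) - (#negative) = 4 - 5 = -1.
Enumerate smoothing states for the bracket polynomial. There are 2^9 = 512 states.
Each crossing splits two ways (0=vertical, 1=horizontal). The state's weight is A^(#A-smoothings - #B-smoothings) * d^(loops - 1).
Tabulate the states by total A-exponent and number of loops L (A-exp: L × count):
  A^9: L=5 ×1
  A^7: L=4 ×9
  A^5: L=3 ×32, L=5 ×4
  A^3: L=2 ×53, L=4 ×30, L=6 ×1
  A^1: L=1 ×35, L=3 ×80, L=5 ×11
  A^-1: L=2 ×86, L=4 ×39, L=6 ×1
  A^-3: L=1 ×21, L=3 ×58, L=5 ×5
  A^-5: L=2 ×26, L=4 ×10
  A^-7: L=1 ×3, L=3 ×6
  A^-9: L=2 ×1
Each group contributes A^e * Σ count * d^(L-1):
Powers of d = -A^2 - A^-2: d^2 = A^4 + 2 + A^-4; d^3 = -A^6 - 3*A^2 - 3*A^-2 - A^-6; d^4 = A^8 + 4*A^4 + 6 + 4*A^-4 + A^-8; d^5 = -A^10 - 5*A^6 - 10*A^2 - 10*A^-2 - 5*A^-6 - A^-10.
  A^9 * (d^4) = A^17 + 4*A^13 + 6*A^9 + 4*A^5 + A
  A^7 * (9*d^3) = -9*A^13 - 27*A^9 - 27*A^5 - 9*A
  A^5 * (32*d^2 + 4*d^4) = 4*A^13 + 48*A^9 + 88*A^5 + 48*A + 4*A^-3
  A^3 * (53*d + 30*d^3 + d^5) = -A^13 - 35*A^9 - 153*A^5 - 153*A - 35*A^-3 - A^-7
  A^1 * (35 + 80*d^2 + 11*d^4) = 11*A^9 + 124*A^5 + 261*A + 124*A^-3 + 11*A^-7
  A^-1 * (86*d + 39*d^3 + d^5) = -A^9 - 44*A^5 - 213*A - 213*A^-3 - 44*A^-7 - A^-11
  A^-3 * (21 + 58*d^2 + 5*d^4) = 5*A^5 + 78*A + 167*A^-3 + 78*A^-7 + 5*A^-11
  A^-5 * (26*d + 10*d^3) = -10*A - 56*A^-3 - 56*A^-7 - 10*A^-11
  A^-7 * (3 + 6*d^2) = 6*A^-3 + 15*A^-7 + 6*A^-11
  A^-9 * (d) = -A^-7 - A^-11
Summing the groups: <K> = A^17 - 2*A^13 + 2*A^9 - 3*A^5 + 3*A - 3*A^-3 + 2*A^-7 - A^-11
Normalise by the writhe: (-A^3)^(-w) = (-A^3)^(1) = -A^3, so f(A) = -A^3 * <K> = -A^20 + 2*A^16 - 2*A^12 + 3*A^8 - 3*A^4 + 3 - 2*A^-4 + A^-8.
Substitute A = t^(-1/4), i.e. A^e → t^(-e/4): V(t) = t^2 - 2*t + 3 - 3*t^-1 + 3*t^-2 - 2*t^-3 + 2*t^-4 - t^-5

Answer: t^2 - 2*t + 3 - 3*t^-1 + 3*t^-2 - 2*t^-3 + 2*t^-4 - t^-5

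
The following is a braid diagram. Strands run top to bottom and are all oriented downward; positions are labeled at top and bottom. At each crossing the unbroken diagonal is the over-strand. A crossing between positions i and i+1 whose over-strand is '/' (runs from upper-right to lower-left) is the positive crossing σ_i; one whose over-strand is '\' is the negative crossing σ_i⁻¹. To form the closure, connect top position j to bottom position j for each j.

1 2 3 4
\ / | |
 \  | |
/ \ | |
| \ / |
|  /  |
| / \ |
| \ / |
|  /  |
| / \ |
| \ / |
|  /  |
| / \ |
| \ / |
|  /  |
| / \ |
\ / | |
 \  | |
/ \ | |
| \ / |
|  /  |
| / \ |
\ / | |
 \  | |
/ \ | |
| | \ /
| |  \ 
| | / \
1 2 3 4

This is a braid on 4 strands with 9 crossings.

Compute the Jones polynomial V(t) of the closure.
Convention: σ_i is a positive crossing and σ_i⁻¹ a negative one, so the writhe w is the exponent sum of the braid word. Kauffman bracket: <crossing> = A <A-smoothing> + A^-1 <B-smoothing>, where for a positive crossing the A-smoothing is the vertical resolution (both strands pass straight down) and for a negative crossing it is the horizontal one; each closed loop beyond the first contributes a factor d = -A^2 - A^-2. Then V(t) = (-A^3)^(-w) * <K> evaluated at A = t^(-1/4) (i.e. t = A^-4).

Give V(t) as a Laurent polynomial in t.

Reading the diagram top to bottom ('/'-over between positions i,i+1 = s_i, '\'-over = s_i^-1): braid word = s1^-1 s2 s2 s2 s2 s1^-1 s2 s1^-1 s3^-1.
The presented braid s1^-1 s2 s2 s2 s2 s1^-1 s2 s1^-1 s3^-1 on 4 strands reduces by inverse Markov moves (closure unchanged at each step):
  Destabilize: the word has the form β·s3^-1 where s3^-1 occurs only as the final letter (β ∈ B_3); drop it and the last strand → 3 strands.
Reduced to β = s1^-1 s2 s2 s2 s2 s1^-1 s2 s1^-1 on 3 strands, 8 crossings.
Compute on β:
Braid: s1^-1 s2 s2 s2 s2 s1^-1 s2 s1^-1 on 3 strands, 8 crossings.
Writhe w = (#positive) - (#negative) = 5 - 3 = 2.
State-sum expansion of <K>. There are 2^8 = 256 states.
Smooth each crossing (0=||, 1=⌣⌢); contribution A^(Σ sign_k(1-2s_k)) * d^(L-1).
Tabulate the states by total A-exponent and number of loops L (A-exp: L × count):
  A^8: L=4 ×1
  A^6: L=3 ×8
  A^4: L=2 ×22, L=4 ×6
  A^2: L=1 ×23, L=3 ×29, L=5 ×4
  A^0: L=2 ×47, L=4 ×22, L=6 ×1
  A^-2: L=3 ×48, L=5 ×8
  A^-4: L=4 ×27, L=6 ×1
  A^-6: L=5 ×8
  A^-8: L=6 ×1
Each group contributes A^e * Σ count * d^(L-1):
Powers of d = -A^2 - A^-2: d^2 = A^4 + 2 + A^-4; d^3 = -A^6 - 3*A^2 - 3*A^-2 - A^-6; d^4 = A^8 + 4*A^4 + 6 + 4*A^-4 + A^-8; d^5 = -A^10 - 5*A^6 - 10*A^2 - 10*A^-2 - 5*A^-6 - A^-10.
  A^8 * (d^3) = -A^14 - 3*A^10 - 3*A^6 - A^2
  A^6 * (8*d^2) = 8*A^10 + 16*A^6 + 8*A^2
  A^4 * (22*d + 6*d^3) = -6*A^10 - 40*A^6 - 40*A^2 - 6*A^-2
  A^2 * (23 + 29*d^2 + 4*d^4) = 4*A^10 + 45*A^6 + 105*A^2 + 45*A^-2 + 4*A^-6
  A^0 * (47*d + 22*d^3 + d^5) = -A^10 - 27*A^6 - 123*A^2 - 123*A^-2 - 27*A^-6 - A^-10
  A^-2 * (48*d^2 + 8*d^4) = 8*A^6 + 80*A^2 + 144*A^-2 + 80*A^-6 + 8*A^-10
  A^-4 * (27*d^3 + d^5) = -A^6 - 32*A^2 - 91*A^-2 - 91*A^-6 - 32*A^-10 - A^-14
  A^-6 * (8*d^4) = 8*A^2 + 32*A^-2 + 48*A^-6 + 32*A^-10 + 8*A^-14
  A^-8 * (d^5) = -A^2 - 5*A^-2 - 10*A^-6 - 10*A^-10 - 5*A^-14 - A^-18
Summing the groups: <K> = -A^14 + 2*A^10 - 2*A^6 + 4*A^2 - 4*A^-2 + 4*A^-6 - 3*A^-10 + 2*A^-14 - A^-18
Normalise by the writhe: (-A^3)^(-w) = (-A^3)^(-2) = A^-6, so f(A) = A^-6 * <K> = -A^8 + 2*A^4 - 2 + 4*A^-4 - 4*A^-8 + 4*A^-12 - 3*A^-16 + 2*A^-20 - A^-24.
Substitute A = t^(-1/4), i.e. A^e → t^(-e/4): V(t) = -t^6 + 2*t^5 - 3*t^4 + 4*t^3 - 4*t^2 + 4*t - 2 + 2*t^-1 - t^-2

Answer: -t^6 + 2*t^5 - 3*t^4 + 4*t^3 - 4*t^2 + 4*t - 2 + 2*t^-1 - t^-2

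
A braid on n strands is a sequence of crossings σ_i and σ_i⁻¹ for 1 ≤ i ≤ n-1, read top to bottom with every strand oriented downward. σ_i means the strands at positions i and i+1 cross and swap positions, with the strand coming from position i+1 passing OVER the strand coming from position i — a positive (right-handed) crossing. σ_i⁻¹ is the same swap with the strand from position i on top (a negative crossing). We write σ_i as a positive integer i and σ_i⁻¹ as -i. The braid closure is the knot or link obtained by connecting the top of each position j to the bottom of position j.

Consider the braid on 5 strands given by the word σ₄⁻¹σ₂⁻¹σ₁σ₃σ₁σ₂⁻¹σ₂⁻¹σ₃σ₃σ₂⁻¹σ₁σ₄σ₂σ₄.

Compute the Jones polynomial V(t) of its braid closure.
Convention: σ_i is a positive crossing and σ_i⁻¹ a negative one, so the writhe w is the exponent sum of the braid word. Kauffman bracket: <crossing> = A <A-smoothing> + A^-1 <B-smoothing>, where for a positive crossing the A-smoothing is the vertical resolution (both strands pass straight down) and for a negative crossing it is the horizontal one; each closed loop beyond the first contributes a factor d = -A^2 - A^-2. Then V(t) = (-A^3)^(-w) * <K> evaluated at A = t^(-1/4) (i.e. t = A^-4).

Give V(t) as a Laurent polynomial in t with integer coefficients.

t^7 - 3*t^6 + 4*t^5 - 6*t^4 + 7*t^3 - 6*t^2 + 6*t - 3 + 2*t^-1 - t^-2

Derivation:
The presented braid s4^-1 s2^-1 s1 s3 s1 s2^-1 s2^-1 s3 s3 s2^-1 s1 s4 s2 s4 on 5 strands reduces by inverse Markov moves (closure unchanged at each step):
  Deconjugate: the word is γ·β·γ⁻¹ with γ = s4^-1 (prefix) and γ⁻¹ = s4 (suffix); strip both.
  Deconjugate: the word is γ·β·γ⁻¹ with γ = s2^-1 (prefix) and γ⁻¹ = s2 (suffix); strip both.
  Destabilize: the word has the form β·s4 where s4 occurs only as the final letter (β ∈ B_4); drop it and the last strand → 4 strands.
Reduced to β = s1 s3 s1 s2^-1 s2^-1 s3 s3 s2^-1 s1 on 4 strands, 9 crossings.
Compute on β:
Braid: s1 s3 s1 s2^-1 s2^-1 s3 s3 s2^-1 s1 on 4 strands, 9 crossings.
Writhe w = (#positive) - (#negative) = 6 - 3 = 3.
Computing the Kauffman bracket via state sum. There are 2^9 = 512 states.
Smooth each crossing (0=||, 1=⌣⌢); contribution A^(Σ sign_k(1-2s_k)) * d^(L-1).
Tabulate the states by total A-exponent and number of loops L (A-exp: L × count):
  A^9: L=5 ×1
  A^7: L=4 ×9
  A^5: L=3 ×32, L=5 ×4
  A^3: L=2 ×55, L=4 ×28, L=6 ×1
  A^1: L=1 ×39, L=3 ×77, L=5 ×10
  A^-1: L=2 ×81, L=4 ×44, L=6 ×1
  A^-3: L=3 ×73, L=5 ×11
  A^-5: L=4 ×35, L=6 ×1
  A^-7: L=5 ×9
  A^-9: L=6 ×1
Each group contributes A^e * Σ count * d^(L-1):
Powers of d = -A^2 - A^-2: d^2 = A^4 + 2 + A^-4; d^3 = -A^6 - 3*A^2 - 3*A^-2 - A^-6; d^4 = A^8 + 4*A^4 + 6 + 4*A^-4 + A^-8; d^5 = -A^10 - 5*A^6 - 10*A^2 - 10*A^-2 - 5*A^-6 - A^-10.
  A^9 * (d^4) = A^17 + 4*A^13 + 6*A^9 + 4*A^5 + A
  A^7 * (9*d^3) = -9*A^13 - 27*A^9 - 27*A^5 - 9*A
  A^5 * (32*d^2 + 4*d^4) = 4*A^13 + 48*A^9 + 88*A^5 + 48*A + 4*A^-3
  A^3 * (55*d + 28*d^3 + d^5) = -A^13 - 33*A^9 - 149*A^5 - 149*A - 33*A^-3 - A^-7
  A^1 * (39 + 77*d^2 + 10*d^4) = 10*A^9 + 117*A^5 + 253*A + 117*A^-3 + 10*A^-7
  A^-1 * (81*d + 44*d^3 + d^5) = -A^9 - 49*A^5 - 223*A - 223*A^-3 - 49*A^-7 - A^-11
  A^-3 * (73*d^2 + 11*d^4) = 11*A^5 + 117*A + 212*A^-3 + 117*A^-7 + 11*A^-11
  A^-5 * (35*d^3 + d^5) = -A^5 - 40*A - 115*A^-3 - 115*A^-7 - 40*A^-11 - A^-15
  A^-7 * (9*d^4) = 9*A + 36*A^-3 + 54*A^-7 + 36*A^-11 + 9*A^-15
  A^-9 * (d^5) = -A - 5*A^-3 - 10*A^-7 - 10*A^-11 - 5*A^-15 - A^-19
Summing the groups: <K> = A^17 - 2*A^13 + 3*A^9 - 6*A^5 + 6*A - 7*A^-3 + 6*A^-7 - 4*A^-11 + 3*A^-15 - A^-19
Normalise by the writhe: (-A^3)^(-w) = (-A^3)^(-3) = -A^-9, so f(A) = -A^-9 * <K> = -A^8 + 2*A^4 - 3 + 6*A^-4 - 6*A^-8 + 7*A^-12 - 6*A^-16 + 4*A^-20 - 3*A^-24 + A^-28.
Substitute A = t^(-1/4), i.e. A^e → t^(-e/4): V(t) = t^7 - 3*t^6 + 4*t^5 - 6*t^4 + 7*t^3 - 6*t^2 + 6*t - 3 + 2*t^-1 - t^-2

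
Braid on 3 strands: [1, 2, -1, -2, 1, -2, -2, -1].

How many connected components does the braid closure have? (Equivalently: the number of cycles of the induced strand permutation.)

Track the strand permutation on 3 strands, starting from identity.
  step 1: s1 swaps positions 1,2 -> [2 1 3]
  step 2: s2 swaps positions 2,3 -> [2 3 1]
  step 3: s1^-1 swaps positions 1,2 -> [3 2 1]
  step 4: s2^-1 swaps positions 2,3 -> [3 1 2]
  step 5: s1 swaps positions 1,2 -> [1 3 2]
  step 6: s2^-1 swaps positions 2,3 -> [1 2 3]
  step 7: s2^-1 swaps positions 2,3 -> [1 3 2]
  step 8: s1^-1 swaps positions 1,2 -> [3 1 2]
Final permutation (position -> original strand): [3 1 2]
Closure components = cycle count of this permutation = 1.

Answer: 1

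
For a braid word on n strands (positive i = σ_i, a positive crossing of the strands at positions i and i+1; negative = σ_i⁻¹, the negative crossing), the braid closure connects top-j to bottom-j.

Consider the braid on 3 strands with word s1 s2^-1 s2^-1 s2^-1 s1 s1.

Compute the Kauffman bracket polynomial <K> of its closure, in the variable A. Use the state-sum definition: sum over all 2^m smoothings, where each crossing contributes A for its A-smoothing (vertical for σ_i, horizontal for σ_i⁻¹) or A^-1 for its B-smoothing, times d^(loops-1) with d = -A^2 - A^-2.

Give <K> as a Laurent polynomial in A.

Braid: s1 s2^-1 s2^-1 s2^-1 s1 s1 on 3 strands, 6 crossings.
Writhe w = (#positive) - (#negative) = 3 - 3 = 0.
Enumerate smoothing states for the bracket polynomial. There are 2^6 = 64 states.
For each crossing: s=0 is the vertical smoothing, s=1 horizontal. Crossing k contributes A^(sign_k * (1 - 2*s_k)); loop factor d = -A^2 - A^-2.
Tabulate the states by total A-exponent and number of loops L (A-exp: L × count):
  A^6: L=4 ×1
  A^4: L=3 ×6
  A^2: L=2 ×12, L=4 ×3
  A^0: L=1 ×9, L=3 ×10, L=5 ×1
  A^-2: L=2 ×12, L=4 ×3
  A^-4: L=3 ×6
  A^-6: L=4 ×1
Each group contributes A^e * Σ count * d^(L-1):
Powers of d = -A^2 - A^-2: d^2 = A^4 + 2 + A^-4; d^3 = -A^6 - 3*A^2 - 3*A^-2 - A^-6; d^4 = A^8 + 4*A^4 + 6 + 4*A^-4 + A^-8.
  A^6 * (d^3) = -A^12 - 3*A^8 - 3*A^4 - 1
  A^4 * (6*d^2) = 6*A^8 + 12*A^4 + 6
  A^2 * (12*d + 3*d^3) = -3*A^8 - 21*A^4 - 21 - 3*A^-4
  A^0 * (9 + 10*d^2 + d^4) = A^8 + 14*A^4 + 35 + 14*A^-4 + A^-8
  A^-2 * (12*d + 3*d^3) = -3*A^4 - 21 - 21*A^-4 - 3*A^-8
  A^-4 * (6*d^2) = 6 + 12*A^-4 + 6*A^-8
  A^-6 * (d^3) = -1 - 3*A^-4 - 3*A^-8 - A^-12
Summing the groups: <K> = -A^12 + A^8 - A^4 + 3 - A^-4 + A^-8 - A^-12

Answer: -A^12 + A^8 - A^4 + 3 - A^-4 + A^-8 - A^-12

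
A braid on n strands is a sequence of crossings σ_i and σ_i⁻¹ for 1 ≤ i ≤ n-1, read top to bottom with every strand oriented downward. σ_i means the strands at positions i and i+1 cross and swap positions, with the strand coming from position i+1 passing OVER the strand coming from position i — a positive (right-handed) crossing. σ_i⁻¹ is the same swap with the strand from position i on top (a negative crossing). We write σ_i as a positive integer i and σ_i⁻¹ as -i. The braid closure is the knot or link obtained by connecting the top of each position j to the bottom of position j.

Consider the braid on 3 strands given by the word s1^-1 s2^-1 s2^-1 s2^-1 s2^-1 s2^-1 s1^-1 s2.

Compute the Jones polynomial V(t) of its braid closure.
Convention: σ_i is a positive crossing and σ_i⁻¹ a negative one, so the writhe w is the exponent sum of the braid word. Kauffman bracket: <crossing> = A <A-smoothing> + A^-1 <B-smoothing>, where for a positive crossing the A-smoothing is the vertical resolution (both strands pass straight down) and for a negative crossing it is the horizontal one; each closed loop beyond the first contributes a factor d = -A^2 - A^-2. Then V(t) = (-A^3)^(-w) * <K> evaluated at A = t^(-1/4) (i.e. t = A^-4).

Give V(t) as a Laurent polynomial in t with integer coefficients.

t^-2 - t^-3 + 2*t^-4 - 2*t^-5 + 3*t^-6 - 2*t^-7 + t^-8 - t^-9

Derivation:
Braid: s1^-1 s2^-1 s2^-1 s2^-1 s2^-1 s2^-1 s1^-1 s2 on 3 strands, 8 crossings.
Writhe w = (#positive) - (#negative) = 1 - 7 = -6.
Computing the Kauffman bracket via state sum. There are 2^8 = 256 states.
For each crossing: s=0 is the vertical smoothing, s=1 horizontal. Crossing k contributes A^(sign_k * (1 - 2*s_k)); loop factor d = -A^2 - A^-2.
Tabulate the states by total A-exponent and number of loops L (A-exp: L × count):
  A^8: L=6 ×1
  A^6: L=5 ×8
  A^4: L=4 ×25, L=6 ×3
  A^2: L=3 ×40, L=5 ×15, L=7 ×1
  A^0: L=2 ×35, L=4 ×30, L=6 ×5
  A^-2: L=1 ×15, L=3 ×31, L=5 ×10
  A^-4: L=2 ×18, L=4 ×10
  A^-6: L=1 ×2, L=3 ×6
  A^-8: L=2 ×1
Each group contributes A^e * Σ count * d^(L-1):
Powers of d = -A^2 - A^-2: d^2 = A^4 + 2 + A^-4; d^3 = -A^6 - 3*A^2 - 3*A^-2 - A^-6; d^4 = A^8 + 4*A^4 + 6 + 4*A^-4 + A^-8; d^5 = -A^10 - 5*A^6 - 10*A^2 - 10*A^-2 - 5*A^-6 - A^-10; d^6 = A^12 + 6*A^8 + 15*A^4 + 20 + 15*A^-4 + 6*A^-8 + A^-12.
  A^8 * (d^5) = -A^18 - 5*A^14 - 10*A^10 - 10*A^6 - 5*A^2 - A^-2
  A^6 * (8*d^4) = 8*A^14 + 32*A^10 + 48*A^6 + 32*A^2 + 8*A^-2
  A^4 * (25*d^3 + 3*d^5) = -3*A^14 - 40*A^10 - 105*A^6 - 105*A^2 - 40*A^-2 - 3*A^-6
  A^2 * (40*d^2 + 15*d^4 + d^6) = A^14 + 21*A^10 + 115*A^6 + 190*A^2 + 115*A^-2 + 21*A^-6 + A^-10
  A^0 * (35*d + 30*d^3 + 5*d^5) = -5*A^10 - 55*A^6 - 175*A^2 - 175*A^-2 - 55*A^-6 - 5*A^-10
  A^-2 * (15 + 31*d^2 + 10*d^4) = 10*A^6 + 71*A^2 + 137*A^-2 + 71*A^-6 + 10*A^-10
  A^-4 * (18*d + 10*d^3) = -10*A^2 - 48*A^-2 - 48*A^-6 - 10*A^-10
  A^-6 * (2 + 6*d^2) = 6*A^-2 + 14*A^-6 + 6*A^-10
  A^-8 * (d) = -A^-6 - A^-10
Summing the groups: <K> = -A^18 + A^14 - 2*A^10 + 3*A^6 - 2*A^2 + 2*A^-2 - A^-6 + A^-10
Normalise by the writhe: (-A^3)^(-w) = (-A^3)^(6) = A^18, so f(A) = A^18 * <K> = -A^36 + A^32 - 2*A^28 + 3*A^24 - 2*A^20 + 2*A^16 - A^12 + A^8.
Substitute A = t^(-1/4), i.e. A^e → t^(-e/4): V(t) = t^-2 - t^-3 + 2*t^-4 - 2*t^-5 + 3*t^-6 - 2*t^-7 + t^-8 - t^-9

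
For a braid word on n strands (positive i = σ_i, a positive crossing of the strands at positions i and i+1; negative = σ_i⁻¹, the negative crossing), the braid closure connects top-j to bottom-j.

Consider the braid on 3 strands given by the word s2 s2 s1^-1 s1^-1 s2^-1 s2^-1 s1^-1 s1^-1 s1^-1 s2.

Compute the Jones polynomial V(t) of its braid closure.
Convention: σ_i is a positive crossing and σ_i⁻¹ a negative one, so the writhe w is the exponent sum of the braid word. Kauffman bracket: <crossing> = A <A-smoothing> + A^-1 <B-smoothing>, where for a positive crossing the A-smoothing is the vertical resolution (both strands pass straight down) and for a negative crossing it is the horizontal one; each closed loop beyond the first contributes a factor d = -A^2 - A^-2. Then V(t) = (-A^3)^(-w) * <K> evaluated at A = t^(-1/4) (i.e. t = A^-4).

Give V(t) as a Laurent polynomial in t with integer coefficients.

Braid: s2 s2 s1^-1 s1^-1 s2^-1 s2^-1 s1^-1 s1^-1 s1^-1 s2 on 3 strands, 10 crossings.
Writhe w = (#positive) - (#negative) = 3 - 7 = -4.
Computing the Kauffman bracket via state sum. There are 2^10 = 1024 states.
For each crossing: s=0 is the vertical smoothing, s=1 horizontal. Crossing k contributes A^(sign_k * (1 - 2*s_k)); loop factor d = -A^2 - A^-2.
Tabulate the states by total A-exponent and number of loops L (A-exp: L × count):
  A^10: L=6 ×1
  A^8: L=5 ×10
  A^6: L=4 ×41, L=6 ×4
  A^4: L=3 ×87, L=5 ×32, L=7 ×1
  A^2: L=2 ×97, L=4 ×100, L=6 ×13
  A^0: L=1 ×46, L=3 ×152, L=5 ×52, L=7 ×2
  A^-2: L=2 ×103, L=4 ×96, L=6 ×11
  A^-4: L=1 ×15, L=3 ×79, L=5 ×26
  A^-6: L=2 ×18, L=4 ×26, L=6 ×1
  A^-8: L=3 ×8, L=5 ×2
  A^-10: L=4 ×1
Each group contributes A^e * Σ count * d^(L-1):
Powers of d = -A^2 - A^-2: d^2 = A^4 + 2 + A^-4; d^3 = -A^6 - 3*A^2 - 3*A^-2 - A^-6; d^4 = A^8 + 4*A^4 + 6 + 4*A^-4 + A^-8; d^5 = -A^10 - 5*A^6 - 10*A^2 - 10*A^-2 - 5*A^-6 - A^-10; d^6 = A^12 + 6*A^8 + 15*A^4 + 20 + 15*A^-4 + 6*A^-8 + A^-12.
  A^10 * (d^5) = -A^20 - 5*A^16 - 10*A^12 - 10*A^8 - 5*A^4 - 1
  A^8 * (10*d^4) = 10*A^16 + 40*A^12 + 60*A^8 + 40*A^4 + 10
  A^6 * (41*d^3 + 4*d^5) = -4*A^16 - 61*A^12 - 163*A^8 - 163*A^4 - 61 - 4*A^-4
  A^4 * (87*d^2 + 32*d^4 + d^6) = A^16 + 38*A^12 + 230*A^8 + 386*A^4 + 230 + 38*A^-4 + A^-8
  A^2 * (97*d + 100*d^3 + 13*d^5) = -13*A^12 - 165*A^8 - 527*A^4 - 527 - 165*A^-4 - 13*A^-8
  A^0 * (46 + 152*d^2 + 52*d^4 + 2*d^6) = 2*A^12 + 64*A^8 + 390*A^4 + 702 + 390*A^-4 + 64*A^-8 + 2*A^-12
  A^-2 * (103*d + 96*d^3 + 11*d^5) = -11*A^8 - 151*A^4 - 501 - 501*A^-4 - 151*A^-8 - 11*A^-12
  A^-4 * (15 + 79*d^2 + 26*d^4) = 26*A^4 + 183 + 329*A^-4 + 183*A^-8 + 26*A^-12
  A^-6 * (18*d + 26*d^3 + d^5) = -A^4 - 31 - 106*A^-4 - 106*A^-8 - 31*A^-12 - A^-16
  A^-8 * (8*d^2 + 2*d^4) = 2 + 16*A^-4 + 28*A^-8 + 16*A^-12 + 2*A^-16
  A^-10 * (d^3) = -A^-4 - 3*A^-8 - 3*A^-12 - A^-16
Summing the groups: <K> = -A^20 + 2*A^16 - 4*A^12 + 5*A^8 - 5*A^4 + 6 - 4*A^-4 + 3*A^-8 - A^-12
Normalise by the writhe: (-A^3)^(-w) = (-A^3)^(4) = A^12, so f(A) = A^12 * <K> = -A^32 + 2*A^28 - 4*A^24 + 5*A^20 - 5*A^16 + 6*A^12 - 4*A^8 + 3*A^4 - 1.
Substitute A = t^(-1/4), i.e. A^e → t^(-e/4): V(t) = -1 + 3*t^-1 - 4*t^-2 + 6*t^-3 - 5*t^-4 + 5*t^-5 - 4*t^-6 + 2*t^-7 - t^-8

Answer: -1 + 3*t^-1 - 4*t^-2 + 6*t^-3 - 5*t^-4 + 5*t^-5 - 4*t^-6 + 2*t^-7 - t^-8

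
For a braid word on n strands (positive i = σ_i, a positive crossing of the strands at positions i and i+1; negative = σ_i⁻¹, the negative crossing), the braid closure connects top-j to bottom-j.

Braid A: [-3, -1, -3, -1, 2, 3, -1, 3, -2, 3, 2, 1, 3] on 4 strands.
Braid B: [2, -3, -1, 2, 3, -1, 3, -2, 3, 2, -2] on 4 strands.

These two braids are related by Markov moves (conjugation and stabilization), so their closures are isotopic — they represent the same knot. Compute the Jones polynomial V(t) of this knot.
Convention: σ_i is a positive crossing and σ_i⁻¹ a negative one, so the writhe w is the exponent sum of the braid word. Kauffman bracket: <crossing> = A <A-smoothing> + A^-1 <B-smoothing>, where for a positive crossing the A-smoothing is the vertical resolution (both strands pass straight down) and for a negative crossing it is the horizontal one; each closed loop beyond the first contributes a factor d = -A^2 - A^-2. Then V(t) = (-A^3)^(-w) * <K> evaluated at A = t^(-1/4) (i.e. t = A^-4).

-t^5 + 2*t^4 - 2*t^3 + 3*t^2 - 3*t + 3 - 2*t^-1 + t^-2

Derivation:
Markov-equivalent braids have isotopic closures, hence identical knot invariants. Strip the Markov moves from each word to reach a common short braid β, then compute V(t) once on β.
Braid A: s3^-1 s1^-1 s3^-1 s1^-1 s2 s3 s1^-1 s3 s2^-1 s3 s2 s1 s3 on 4 strands reduces by inverse Markov moves (closure unchanged at each step):
  Deconjugate: the word is γ·β·γ⁻¹ with γ = s3^-1 s1^-1 (prefix) and γ⁻¹ = s1 s3 (suffix); strip both.
Reduced to β = s3^-1 s1^-1 s2 s3 s1^-1 s3 s2^-1 s3 s2 on 4 strands, 9 crossings.
Braid B: s2 s3^-1 s1^-1 s2 s3 s1^-1 s3 s2^-1 s3 s2 s2^-1 on 4 strands reduces by inverse Markov moves (closure unchanged at each step):
  Deconjugate: the word is γ·β·γ⁻¹ with γ = s2 (prefix) and γ⁻¹ = s2^-1 (suffix); strip both.
Reduced to β = s3^-1 s1^-1 s2 s3 s1^-1 s3 s2^-1 s3 s2 on 4 strands, 9 crossings.
Both give the same β = s3^-1 s1^-1 s2 s3 s1^-1 s3 s2^-1 s3 s2 on 4 strands, so one state sum suffices:
Braid: s3^-1 s1^-1 s2 s3 s1^-1 s3 s2^-1 s3 s2 on 4 strands, 9 crossings.
Writhe w = (#positive) - (#negative) = 5 - 4 = 1.
State-sum expansion of <K>. There are 2^9 = 512 states.
For each crossing: s=0 is the vertical smoothing, s=1 horizontal. Crossing k contributes A^(sign_k * (1 - 2*s_k)); loop factor d = -A^2 - A^-2.
Tabulate the states by total A-exponent and number of loops L (A-exp: L × count):
  A^9: L=2 ×1
  A^7: L=1 ×3, L=3 ×6
  A^5: L=2 ×26, L=4 ×10
  A^3: L=1 ×21, L=3 ×58, L=5 ×5
  A^1: L=2 ×86, L=4 ×39, L=6 ×1
  A^-1: L=1 ×35, L=3 ×80, L=5 ×11
  A^-3: L=2 ×53, L=4 ×30, L=6 ×1
  A^-5: L=3 ×32, L=5 ×4
  A^-7: L=4 ×9
  A^-9: L=5 ×1
Each group contributes A^e * Σ count * d^(L-1):
Powers of d = -A^2 - A^-2: d^2 = A^4 + 2 + A^-4; d^3 = -A^6 - 3*A^2 - 3*A^-2 - A^-6; d^4 = A^8 + 4*A^4 + 6 + 4*A^-4 + A^-8; d^5 = -A^10 - 5*A^6 - 10*A^2 - 10*A^-2 - 5*A^-6 - A^-10.
  A^9 * (d) = -A^11 - A^7
  A^7 * (3 + 6*d^2) = 6*A^11 + 15*A^7 + 6*A^3
  A^5 * (26*d + 10*d^3) = -10*A^11 - 56*A^7 - 56*A^3 - 10*A^-1
  A^3 * (21 + 58*d^2 + 5*d^4) = 5*A^11 + 78*A^7 + 167*A^3 + 78*A^-1 + 5*A^-5
  A^1 * (86*d + 39*d^3 + d^5) = -A^11 - 44*A^7 - 213*A^3 - 213*A^-1 - 44*A^-5 - A^-9
  A^-1 * (35 + 80*d^2 + 11*d^4) = 11*A^7 + 124*A^3 + 261*A^-1 + 124*A^-5 + 11*A^-9
  A^-3 * (53*d + 30*d^3 + d^5) = -A^7 - 35*A^3 - 153*A^-1 - 153*A^-5 - 35*A^-9 - A^-13
  A^-5 * (32*d^2 + 4*d^4) = 4*A^3 + 48*A^-1 + 88*A^-5 + 48*A^-9 + 4*A^-13
  A^-7 * (9*d^3) = -9*A^-1 - 27*A^-5 - 27*A^-9 - 9*A^-13
  A^-9 * (d^4) = A^-1 + 4*A^-5 + 6*A^-9 + 4*A^-13 + A^-17
Summing the groups: <K> = -A^11 + 2*A^7 - 3*A^3 + 3*A^-1 - 3*A^-5 + 2*A^-9 - 2*A^-13 + A^-17
Normalise by the writhe: (-A^3)^(-w) = (-A^3)^(-1) = -A^-3, so f(A) = -A^-3 * <K> = A^8 - 2*A^4 + 3 - 3*A^-4 + 3*A^-8 - 2*A^-12 + 2*A^-16 - A^-20.
Substitute A = t^(-1/4), i.e. A^e → t^(-e/4): V(t) = -t^5 + 2*t^4 - 2*t^3 + 3*t^2 - 3*t + 3 - 2*t^-1 + t^-2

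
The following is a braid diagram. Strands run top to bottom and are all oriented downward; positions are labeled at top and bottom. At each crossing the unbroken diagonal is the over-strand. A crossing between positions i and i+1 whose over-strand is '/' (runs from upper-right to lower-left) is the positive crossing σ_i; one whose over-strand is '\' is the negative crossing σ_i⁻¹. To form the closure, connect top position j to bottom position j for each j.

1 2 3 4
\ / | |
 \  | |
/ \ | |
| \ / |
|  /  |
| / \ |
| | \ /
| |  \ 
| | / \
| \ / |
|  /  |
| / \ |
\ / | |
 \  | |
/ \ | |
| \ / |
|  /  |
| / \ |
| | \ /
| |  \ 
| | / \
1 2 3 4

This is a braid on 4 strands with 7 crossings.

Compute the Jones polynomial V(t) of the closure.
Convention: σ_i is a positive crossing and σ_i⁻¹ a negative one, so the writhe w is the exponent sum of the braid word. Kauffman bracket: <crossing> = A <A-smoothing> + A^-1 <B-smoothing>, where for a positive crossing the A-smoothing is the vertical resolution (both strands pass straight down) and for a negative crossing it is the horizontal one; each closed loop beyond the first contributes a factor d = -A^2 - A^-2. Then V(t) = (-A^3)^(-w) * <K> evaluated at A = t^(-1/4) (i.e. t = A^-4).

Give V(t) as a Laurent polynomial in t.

Reading the diagram top to bottom ('/'-over between positions i,i+1 = s_i, '\'-over = s_i^-1): braid word = s1^-1 s2 s3^-1 s2 s1^-1 s2 s3^-1.
Braid: s1^-1 s2 s3^-1 s2 s1^-1 s2 s3^-1 on 4 strands, 7 crossings.
Writhe w = (#positive) - (#negative) = 3 - 4 = -1.
Computing the Kauffman bracket via state sum. There are 2^7 = 128 states.
Smooth each crossing (0=||, 1=⌣⌢); contribution A^(Σ sign_k(1-2s_k)) * d^(L-1).
Tabulate the states by total A-exponent and number of loops L (A-exp: L × count):
  A^7: L=4 ×1
  A^5: L=3 ×7
  A^3: L=2 ×19, L=4 ×2
  A^1: L=1 ×21, L=3 ×14
  A^-1: L=2 ×32, L=4 ×3
  A^-3: L=3 ×21
  A^-5: L=4 ×7
  A^-7: L=5 ×1
Each group contributes A^e * Σ count * d^(L-1):
Powers of d = -A^2 - A^-2: d^2 = A^4 + 2 + A^-4; d^3 = -A^6 - 3*A^2 - 3*A^-2 - A^-6; d^4 = A^8 + 4*A^4 + 6 + 4*A^-4 + A^-8.
  A^7 * (d^3) = -A^13 - 3*A^9 - 3*A^5 - A
  A^5 * (7*d^2) = 7*A^9 + 14*A^5 + 7*A
  A^3 * (19*d + 2*d^3) = -2*A^9 - 25*A^5 - 25*A - 2*A^-3
  A^1 * (21 + 14*d^2) = 14*A^5 + 49*A + 14*A^-3
  A^-1 * (32*d + 3*d^3) = -3*A^5 - 41*A - 41*A^-3 - 3*A^-7
  A^-3 * (21*d^2) = 21*A + 42*A^-3 + 21*A^-7
  A^-5 * (7*d^3) = -7*A - 21*A^-3 - 21*A^-7 - 7*A^-11
  A^-7 * (d^4) = A + 4*A^-3 + 6*A^-7 + 4*A^-11 + A^-15
Summing the groups: <K> = -A^13 + 2*A^9 - 3*A^5 + 4*A - 4*A^-3 + 3*A^-7 - 3*A^-11 + A^-15
Normalise by the writhe: (-A^3)^(-w) = (-A^3)^(1) = -A^3, so f(A) = -A^3 * <K> = A^16 - 2*A^12 + 3*A^8 - 4*A^4 + 4 - 3*A^-4 + 3*A^-8 - A^-12.
Substitute A = t^(-1/4), i.e. A^e → t^(-e/4): V(t) = -t^3 + 3*t^2 - 3*t + 4 - 4*t^-1 + 3*t^-2 - 2*t^-3 + t^-4

Answer: -t^3 + 3*t^2 - 3*t + 4 - 4*t^-1 + 3*t^-2 - 2*t^-3 + t^-4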